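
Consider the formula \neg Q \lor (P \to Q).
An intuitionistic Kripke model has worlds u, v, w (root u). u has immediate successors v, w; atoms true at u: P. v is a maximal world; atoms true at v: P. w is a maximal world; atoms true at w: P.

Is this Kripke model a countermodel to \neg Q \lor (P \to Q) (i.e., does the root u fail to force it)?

No

u \Vdash \neg Q \lor (P \to Q) via the disjunct \neg Q.
So the root u forces \neg Q \lor (P \to Q); the model is not a countermodel.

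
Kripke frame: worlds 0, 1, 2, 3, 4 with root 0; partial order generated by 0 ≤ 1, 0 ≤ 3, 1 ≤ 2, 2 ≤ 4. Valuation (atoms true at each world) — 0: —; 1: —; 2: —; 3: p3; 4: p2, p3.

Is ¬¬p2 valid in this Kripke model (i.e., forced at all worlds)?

No

Not every world: 0 ⊮ ¬¬p2.
0 ⊮ ¬¬p2 since 3 is accessible from 0 and 3 ⊩ ¬p2.
3 ⊩ ¬p2: no world accessible from 3 forces p2.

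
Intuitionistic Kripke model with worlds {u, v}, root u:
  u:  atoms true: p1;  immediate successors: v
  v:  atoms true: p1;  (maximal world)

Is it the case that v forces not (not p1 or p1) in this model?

v does not force not (not p1 or p1) since v is accessible from v and v forces not p1 or p1.
v forces not p1 or p1 via the disjunct p1.

No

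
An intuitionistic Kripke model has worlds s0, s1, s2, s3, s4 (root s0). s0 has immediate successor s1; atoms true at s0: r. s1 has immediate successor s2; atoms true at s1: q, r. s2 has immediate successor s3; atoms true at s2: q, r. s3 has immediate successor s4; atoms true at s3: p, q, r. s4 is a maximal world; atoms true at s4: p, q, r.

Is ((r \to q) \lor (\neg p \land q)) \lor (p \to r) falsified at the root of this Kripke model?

No

s0 \Vdash ((r \to q) \lor (\neg p \land q)) \lor (p \to r) via the disjunct p \to r.
So the root s0 forces ((r \to q) \lor (\neg p \land q)) \lor (p \to r); the model is not a countermodel.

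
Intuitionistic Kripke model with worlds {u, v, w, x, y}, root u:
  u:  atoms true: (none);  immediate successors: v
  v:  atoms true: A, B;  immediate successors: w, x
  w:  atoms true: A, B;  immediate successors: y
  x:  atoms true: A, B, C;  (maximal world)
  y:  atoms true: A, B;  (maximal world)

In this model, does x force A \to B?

Yes

x \Vdash A \to B: every world accessible from x that forces A (namely x) also forces B.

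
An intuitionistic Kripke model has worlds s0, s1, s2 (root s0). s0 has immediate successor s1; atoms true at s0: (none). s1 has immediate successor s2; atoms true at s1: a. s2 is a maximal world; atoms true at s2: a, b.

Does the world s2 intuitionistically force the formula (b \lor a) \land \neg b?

s2 \nVdash (b \lor a) \land \neg b since s2 fails \neg b.

No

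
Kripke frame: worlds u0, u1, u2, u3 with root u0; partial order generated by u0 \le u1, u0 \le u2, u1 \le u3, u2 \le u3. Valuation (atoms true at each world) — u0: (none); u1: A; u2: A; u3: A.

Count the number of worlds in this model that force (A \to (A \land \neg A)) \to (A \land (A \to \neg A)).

u0: forces it.
u1: forces it.
u2: forces it.
u3: forces it.
Worlds forcing the formula: {u0, u1, u2, u3}.

4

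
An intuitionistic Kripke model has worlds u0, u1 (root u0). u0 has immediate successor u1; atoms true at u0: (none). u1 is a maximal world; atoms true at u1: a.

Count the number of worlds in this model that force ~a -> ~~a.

2

u0: forces it.
u1: forces it.
Worlds forcing the formula: {u0, u1}.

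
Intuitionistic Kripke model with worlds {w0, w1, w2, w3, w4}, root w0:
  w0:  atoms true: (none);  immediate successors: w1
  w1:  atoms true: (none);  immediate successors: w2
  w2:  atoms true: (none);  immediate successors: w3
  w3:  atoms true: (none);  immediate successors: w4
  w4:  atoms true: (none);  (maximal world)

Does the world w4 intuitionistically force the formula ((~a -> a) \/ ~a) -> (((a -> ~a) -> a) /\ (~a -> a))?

No

w4 ||-/- ((~a -> a) \/ ~a) -> (((a -> ~a) -> a) /\ (~a -> a)): already at w4 itself, w4 ||- (~a -> a) \/ ~a but w4 ||-/- ((a -> ~a) -> a) /\ (~a -> a).
w4 ||-/- ((a -> ~a) -> a) /\ (~a -> a) since w4 fails (a -> ~a) -> a.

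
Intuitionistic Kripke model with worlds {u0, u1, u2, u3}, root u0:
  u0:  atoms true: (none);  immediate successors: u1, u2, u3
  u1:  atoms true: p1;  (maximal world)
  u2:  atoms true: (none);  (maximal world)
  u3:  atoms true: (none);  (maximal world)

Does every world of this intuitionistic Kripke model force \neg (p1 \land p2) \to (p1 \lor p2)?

Not every world: u0 \nVdash \neg (p1 \land p2) \to (p1 \lor p2).
u0 \nVdash \neg (p1 \land p2) \to (p1 \lor p2): already at u0 itself, u0 \Vdash \neg (p1 \land p2) but u0 \nVdash p1 \lor p2.
u0 \nVdash p1 \lor p2: neither disjunct is forced at u0.
u0 lacks atom p1, so u0 \nVdash p1.

No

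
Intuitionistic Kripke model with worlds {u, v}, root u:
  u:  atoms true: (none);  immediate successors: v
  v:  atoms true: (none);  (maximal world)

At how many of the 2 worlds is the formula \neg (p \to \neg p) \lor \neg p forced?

2

u: forces it.
v: forces it.
Worlds forcing the formula: {u, v}.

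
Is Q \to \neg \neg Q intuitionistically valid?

This is double-negation introduction, which is intuitionistically derivable.
If a world forces Q then every accessible world forces Q (persistence), so none forces \neg Q; hence \neg \neg Q.

Yes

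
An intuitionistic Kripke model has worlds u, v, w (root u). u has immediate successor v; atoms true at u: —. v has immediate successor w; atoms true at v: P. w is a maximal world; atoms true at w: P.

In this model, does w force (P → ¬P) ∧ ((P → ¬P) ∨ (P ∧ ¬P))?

No

w ⊮ (P → ¬P) ∧ ((P → ¬P) ∨ (P ∧ ¬P)) since w fails P → ¬P.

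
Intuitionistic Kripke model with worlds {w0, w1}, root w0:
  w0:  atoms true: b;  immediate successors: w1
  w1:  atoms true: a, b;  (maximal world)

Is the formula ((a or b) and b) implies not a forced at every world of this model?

Not every world: w0 does not force ((a or b) and b) implies not a.
w0 does not force ((a or b) and b) implies not a: already at w0 itself, w0 forces (a or b) and b but w0 does not force not a.
w0 does not force not a since w1 is accessible from w0 and w1 forces a.

No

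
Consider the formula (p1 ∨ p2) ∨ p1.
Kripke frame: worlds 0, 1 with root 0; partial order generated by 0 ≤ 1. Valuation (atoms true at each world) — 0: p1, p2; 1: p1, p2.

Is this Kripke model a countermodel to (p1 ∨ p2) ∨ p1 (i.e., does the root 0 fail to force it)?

No

0 ⊩ (p1 ∨ p2) ∨ p1 via the disjunct p1 ∨ p2.
So the root 0 forces (p1 ∨ p2) ∨ p1; the model is not a countermodel.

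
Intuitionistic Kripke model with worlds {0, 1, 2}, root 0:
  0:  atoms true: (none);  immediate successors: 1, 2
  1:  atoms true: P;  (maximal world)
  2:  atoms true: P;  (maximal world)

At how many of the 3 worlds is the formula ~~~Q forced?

3

0: forces it.
1: forces it.
2: forces it.
Worlds forcing the formula: {0, 1, 2}.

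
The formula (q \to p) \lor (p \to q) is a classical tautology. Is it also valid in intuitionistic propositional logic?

This is the Gödel–Dummett linearity axiom, which is not intuitionistically valid.
A Kripke countermodel: worlds s0, s1, s2; order generated by s0 \le s1, s0 \le s2; atoms true at each world — s0:{}; s1:{q}; s2:{p}.
s0 \nVdash (q \to p) \lor (p \to q): neither disjunct is forced at s0.
s0 \nVdash q \to p: at the accessible world s1, s1 \Vdash q but s1 \nVdash p.
s1 lacks atom p, so s1 \nVdash p.
So the root s0 does not force the formula.

No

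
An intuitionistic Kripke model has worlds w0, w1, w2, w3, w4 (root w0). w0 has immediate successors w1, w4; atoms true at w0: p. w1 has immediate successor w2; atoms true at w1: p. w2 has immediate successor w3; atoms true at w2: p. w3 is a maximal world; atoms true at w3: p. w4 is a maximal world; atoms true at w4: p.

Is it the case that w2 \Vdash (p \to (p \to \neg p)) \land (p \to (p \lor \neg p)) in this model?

No

w2 \nVdash (p \to (p \to \neg p)) \land (p \to (p \lor \neg p)) since w2 fails p \to (p \to \neg p).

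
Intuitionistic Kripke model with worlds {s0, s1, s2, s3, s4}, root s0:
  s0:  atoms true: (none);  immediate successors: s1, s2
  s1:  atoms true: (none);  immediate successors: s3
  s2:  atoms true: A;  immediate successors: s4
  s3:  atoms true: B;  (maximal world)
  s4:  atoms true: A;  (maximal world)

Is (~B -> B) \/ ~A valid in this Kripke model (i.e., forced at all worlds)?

Not every world: s0 ||-/- (~B -> B) \/ ~A.
s0 ||-/- (~B -> B) \/ ~A: neither disjunct is forced at s0.
s0 ||-/- ~B -> B: at the accessible world s2, s2 ||- ~B but s2 ||-/- B.
s2 lacks atom B, so s2 ||-/- B.

No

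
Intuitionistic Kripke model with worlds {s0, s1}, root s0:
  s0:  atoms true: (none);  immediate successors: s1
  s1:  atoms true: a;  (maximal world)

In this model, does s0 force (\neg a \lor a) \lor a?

No

s0 \nVdash (\neg a \lor a) \lor a: neither disjunct is forced at s0.
s0 \nVdash \neg a \lor a: neither disjunct is forced at s0.
s0 \nVdash \neg a since s1 is accessible from s0 and s1 \Vdash a.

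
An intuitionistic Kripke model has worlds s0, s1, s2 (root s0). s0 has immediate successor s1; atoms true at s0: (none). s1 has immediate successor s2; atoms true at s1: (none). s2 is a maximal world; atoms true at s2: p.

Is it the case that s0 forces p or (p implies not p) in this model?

s0 does not force p or (p implies not p): neither disjunct is forced at s0.
s0 lacks atom p, so s0 does not force p.

No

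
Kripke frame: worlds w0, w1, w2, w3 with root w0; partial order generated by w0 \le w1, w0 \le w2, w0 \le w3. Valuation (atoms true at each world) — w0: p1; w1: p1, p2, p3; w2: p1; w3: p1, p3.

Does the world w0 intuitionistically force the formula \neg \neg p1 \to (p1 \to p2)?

No

w0 \nVdash \neg \neg p1 \to (p1 \to p2): already at w0 itself, w0 \Vdash \neg \neg p1 but w0 \nVdash p1 \to p2.
w0 \nVdash p1 \to p2: already at w0 itself, w0 \Vdash p1 but w0 \nVdash p2.
w0 lacks atom p2, so w0 \nVdash p2.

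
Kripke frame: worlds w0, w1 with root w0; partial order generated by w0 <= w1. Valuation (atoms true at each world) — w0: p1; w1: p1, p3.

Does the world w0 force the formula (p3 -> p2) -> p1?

w0 ||- (p3 -> p2) -> p1 vacuously: no world accessible from w0 forces the antecedent p3 -> p2.

Yes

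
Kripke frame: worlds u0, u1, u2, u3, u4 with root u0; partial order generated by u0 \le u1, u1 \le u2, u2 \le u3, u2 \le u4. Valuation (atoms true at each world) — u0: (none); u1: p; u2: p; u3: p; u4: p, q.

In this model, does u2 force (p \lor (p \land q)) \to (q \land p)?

No

u2 \nVdash (p \lor (p \land q)) \to (q \land p): already at u2 itself, u2 \Vdash p \lor (p \land q) but u2 \nVdash q \land p.
u2 \nVdash q \land p since u2 fails q.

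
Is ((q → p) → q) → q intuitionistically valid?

This is Peirce's law, which is not intuitionistically valid.
A Kripke countermodel: worlds a, b; order generated by a ≤ b; atoms true at each world — a:{}; b:{q}.
a ⊮ ((q → p) → q) → q: already at a itself, a ⊩ (q → p) → q but a ⊮ q.
a lacks atom q, so a ⊮ q.
So the root a does not force the formula.

No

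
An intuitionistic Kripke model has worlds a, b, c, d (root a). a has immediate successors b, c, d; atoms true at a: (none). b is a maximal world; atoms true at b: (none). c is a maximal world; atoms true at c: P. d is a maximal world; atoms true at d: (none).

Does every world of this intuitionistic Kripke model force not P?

No

Not every world: a does not force not P.
a does not force not P since c is accessible from a and c forces P.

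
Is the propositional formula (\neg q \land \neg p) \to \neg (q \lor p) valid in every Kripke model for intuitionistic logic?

Yes

This is a constructively valid De Morgan direction (conjunction of negations to negated disjunction), which is intuitionistically derivable.
If both \neg q and \neg p hold at a world, no accessible world forces q or forces p, so none forces q \lor p.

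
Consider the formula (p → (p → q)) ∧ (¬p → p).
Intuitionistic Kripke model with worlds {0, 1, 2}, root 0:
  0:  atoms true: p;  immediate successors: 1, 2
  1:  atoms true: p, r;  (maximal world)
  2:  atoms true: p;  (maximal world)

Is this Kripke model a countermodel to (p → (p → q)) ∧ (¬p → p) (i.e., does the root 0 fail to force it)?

Yes

0 ⊮ (p → (p → q)) ∧ (¬p → p) since 0 fails p → (p → q).
So the root 0 does not force (p → (p → q)) ∧ (¬p → p); the model is a countermodel.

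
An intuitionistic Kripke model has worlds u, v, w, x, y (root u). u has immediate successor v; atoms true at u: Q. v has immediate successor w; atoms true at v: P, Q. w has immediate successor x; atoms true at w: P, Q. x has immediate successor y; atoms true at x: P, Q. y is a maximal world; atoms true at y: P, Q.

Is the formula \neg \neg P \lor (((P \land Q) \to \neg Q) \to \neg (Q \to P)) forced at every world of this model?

Yes

u \Vdash \neg \neg P \lor (((P \land Q) \to \neg Q) \to \neg (Q \to P)) via the disjunct \neg \neg P.
Since the root u forces \neg \neg P \lor (((P \land Q) \to \neg Q) \to \neg (Q \to P)) and forcing is persistent (monotone upward), every world forces it.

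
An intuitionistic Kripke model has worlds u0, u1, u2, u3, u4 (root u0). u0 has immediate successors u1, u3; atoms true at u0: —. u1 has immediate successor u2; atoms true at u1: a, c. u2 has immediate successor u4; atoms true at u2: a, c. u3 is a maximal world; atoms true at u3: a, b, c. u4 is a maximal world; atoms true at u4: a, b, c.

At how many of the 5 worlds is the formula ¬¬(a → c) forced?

5

u0: forces it.
u1: forces it.
u2: forces it.
u3: forces it.
u4: forces it.
Worlds forcing the formula: {u0, u1, u2, u3, u4}.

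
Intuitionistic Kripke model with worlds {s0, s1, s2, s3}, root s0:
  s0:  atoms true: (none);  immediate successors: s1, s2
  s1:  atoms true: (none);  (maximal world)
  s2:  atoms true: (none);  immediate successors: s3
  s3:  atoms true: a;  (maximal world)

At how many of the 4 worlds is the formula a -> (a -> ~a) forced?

s0: does not force it — s0 ||-/- a -> (a -> ~a): at the accessible world s3, s3 ||- a but s3 ||-/- a -> ~a.
s1: forces it.
s2: does not force it — s2 ||-/- a -> (a -> ~a): at the accessible world s3, s3 ||- a but s3 ||-/- a -> ~a.
s3: does not force it — s3 ||-/- a -> (a -> ~a): already at s3 itself, s3 ||- a but s3 ||-/- a -> ~a.
Worlds forcing the formula: {s1}.

1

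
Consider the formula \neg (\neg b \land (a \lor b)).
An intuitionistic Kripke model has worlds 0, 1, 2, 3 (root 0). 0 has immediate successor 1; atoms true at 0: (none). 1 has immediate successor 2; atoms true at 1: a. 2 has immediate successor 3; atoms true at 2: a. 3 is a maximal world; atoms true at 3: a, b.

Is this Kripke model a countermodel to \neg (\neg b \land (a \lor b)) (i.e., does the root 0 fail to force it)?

No

0 \Vdash \neg (\neg b \land (a \lor b)): no world accessible from 0 forces \neg b \land (a \lor b).
So the root 0 forces \neg (\neg b \land (a \lor b)); the model is not a countermodel.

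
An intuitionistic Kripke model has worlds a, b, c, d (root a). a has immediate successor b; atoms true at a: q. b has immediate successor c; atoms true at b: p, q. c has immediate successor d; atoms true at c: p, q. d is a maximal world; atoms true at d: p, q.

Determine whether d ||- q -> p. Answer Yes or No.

Yes

d ||- q -> p: every world accessible from d that forces q (namely d) also forces p.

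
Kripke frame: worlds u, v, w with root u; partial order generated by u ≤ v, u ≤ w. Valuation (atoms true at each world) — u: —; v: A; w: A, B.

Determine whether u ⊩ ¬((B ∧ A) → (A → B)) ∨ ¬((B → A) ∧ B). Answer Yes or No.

No

u ⊮ ¬((B ∧ A) → (A → B)) ∨ ¬((B → A) ∧ B): neither disjunct is forced at u.
u ⊮ ¬((B ∧ A) → (A → B)) since u is accessible from u and u ⊩ (B ∧ A) → (A → B).
u ⊩ (B ∧ A) → (A → B): every world accessible from u that forces B ∧ A (namely w) also forces A → B.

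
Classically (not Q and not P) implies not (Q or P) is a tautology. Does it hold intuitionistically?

Yes

This is a constructively valid De Morgan direction (conjunction of negations to negated disjunction), which is intuitionistically derivable.
If both not Q and not P hold at a world, no accessible world forces Q or forces P, so none forces Q or P.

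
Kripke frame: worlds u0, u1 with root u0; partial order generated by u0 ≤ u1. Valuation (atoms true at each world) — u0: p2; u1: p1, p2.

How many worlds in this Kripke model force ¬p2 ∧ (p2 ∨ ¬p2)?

u0: does not force it — u0 ⊮ ¬p2 ∧ (p2 ∨ ¬p2) since u0 fails ¬p2.
u1: does not force it — u1 ⊮ ¬p2 ∧ (p2 ∨ ¬p2) since u1 fails ¬p2.
Worlds forcing the formula: { }.

0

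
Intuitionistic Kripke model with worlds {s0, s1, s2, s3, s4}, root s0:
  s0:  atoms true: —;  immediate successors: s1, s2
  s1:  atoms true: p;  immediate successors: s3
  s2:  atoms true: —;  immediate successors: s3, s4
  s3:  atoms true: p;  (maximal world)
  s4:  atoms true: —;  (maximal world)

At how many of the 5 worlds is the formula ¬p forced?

s0: does not force it — s0 ⊮ ¬p since s1 is accessible from s0 and s1 ⊩ p.
s1: does not force it — s1 ⊮ ¬p since s1 is accessible from s1 and s1 ⊩ p.
s2: does not force it.
s3: does not force it.
s4: forces it.
Worlds forcing the formula: {s4}.

1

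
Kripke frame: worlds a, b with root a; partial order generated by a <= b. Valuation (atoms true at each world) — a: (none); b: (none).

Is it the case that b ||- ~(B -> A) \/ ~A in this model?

b ||- ~(B -> A) \/ ~A via the disjunct ~A.

Yes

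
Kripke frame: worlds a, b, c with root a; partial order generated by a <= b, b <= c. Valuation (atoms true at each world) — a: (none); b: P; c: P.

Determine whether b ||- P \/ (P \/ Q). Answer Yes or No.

Yes

b ||- P \/ (P \/ Q) via the disjunct P.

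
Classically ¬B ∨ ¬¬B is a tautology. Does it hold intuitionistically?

No

This is the weak law of excluded middle, which is not intuitionistically valid.
A Kripke countermodel: worlds s0, s1, s2; order generated by s0 ≤ s1, s0 ≤ s2; atoms true at each world — s0:{}; s1:{B}; s2:{}.
s0 ⊮ ¬B ∨ ¬¬B: neither disjunct is forced at s0.
s0 ⊮ ¬B since s1 is accessible from s0 and s1 ⊩ B.
So the root s0 does not force the formula.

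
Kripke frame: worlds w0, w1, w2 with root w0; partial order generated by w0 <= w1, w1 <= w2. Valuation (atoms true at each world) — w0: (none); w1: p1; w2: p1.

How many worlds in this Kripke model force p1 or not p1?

2

w0: does not force it — w0 does not force p1 or not p1: neither disjunct is forced at w0.
w1: forces it.
w2: forces it.
Worlds forcing the formula: {w1, w2}.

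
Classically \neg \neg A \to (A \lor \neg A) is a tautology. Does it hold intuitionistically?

No

This is a variant of double-negation elimination (deriving excluded middle from double negation), which is not intuitionistically valid.
A Kripke countermodel: worlds 0, 1; order generated by 0 \le 1; atoms true at each world — 0:{}; 1:{A}.
0 \nVdash \neg \neg A \to (A \lor \neg A): already at 0 itself, 0 \Vdash \neg \neg A but 0 \nVdash A \lor \neg A.
0 \nVdash A \lor \neg A: neither disjunct is forced at 0.
0 lacks atom A, so 0 \nVdash A.
So the root 0 does not force the formula.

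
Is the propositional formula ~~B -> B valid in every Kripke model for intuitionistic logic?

No

This is double-negation elimination, which is not intuitionistically valid.
A Kripke countermodel: worlds 0, 1; order generated by 0 <= 1; atoms true at each world — 0:{}; 1:{B}.
0 ||-/- ~~B -> B: already at 0 itself, 0 ||- ~~B but 0 ||-/- B.
0 lacks atom B, so 0 ||-/- B.
So the root 0 does not force the formula.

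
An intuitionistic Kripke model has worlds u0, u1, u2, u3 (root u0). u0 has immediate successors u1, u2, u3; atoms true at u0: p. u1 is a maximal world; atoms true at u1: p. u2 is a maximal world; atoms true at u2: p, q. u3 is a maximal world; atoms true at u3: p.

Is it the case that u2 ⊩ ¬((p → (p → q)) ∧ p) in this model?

No

u2 ⊮ ¬((p → (p → q)) ∧ p) since u2 is accessible from u2 and u2 ⊩ (p → (p → q)) ∧ p.
u2 ⊩ (p → (p → q)) ∧ p since u2 forces both conjuncts.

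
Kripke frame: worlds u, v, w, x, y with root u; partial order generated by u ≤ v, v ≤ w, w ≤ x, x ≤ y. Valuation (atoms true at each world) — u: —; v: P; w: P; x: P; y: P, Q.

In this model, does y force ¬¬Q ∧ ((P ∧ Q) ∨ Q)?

y ⊩ ¬¬Q ∧ ((P ∧ Q) ∨ Q) since y forces both conjuncts.

Yes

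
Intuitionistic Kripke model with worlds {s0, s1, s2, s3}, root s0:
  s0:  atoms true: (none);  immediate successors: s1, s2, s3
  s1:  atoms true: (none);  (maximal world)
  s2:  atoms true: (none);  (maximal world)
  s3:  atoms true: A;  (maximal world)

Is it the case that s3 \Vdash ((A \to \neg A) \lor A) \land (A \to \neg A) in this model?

s3 \nVdash ((A \to \neg A) \lor A) \land (A \to \neg A) since s3 fails A \to \neg A.

No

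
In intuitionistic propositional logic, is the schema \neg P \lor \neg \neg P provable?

This is the weak law of excluded middle, which is not intuitionistically valid.
A Kripke countermodel: worlds a, b, c; order generated by a \le b, a \le c; atoms true at each world — a:{}; b:{P}; c:{}.
a \nVdash \neg P \lor \neg \neg P: neither disjunct is forced at a.
a \nVdash \neg P since b is accessible from a and b \Vdash P.
So the root a does not force the formula.

No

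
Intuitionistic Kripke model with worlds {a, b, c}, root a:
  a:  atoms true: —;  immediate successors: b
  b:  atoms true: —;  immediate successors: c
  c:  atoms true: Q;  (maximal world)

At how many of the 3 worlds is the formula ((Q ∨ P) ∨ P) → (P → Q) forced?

3

a: forces it.
b: forces it.
c: forces it.
Worlds forcing the formula: {a, b, c}.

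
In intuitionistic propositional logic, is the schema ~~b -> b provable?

No

This is double-negation elimination, which is not intuitionistically valid.
A Kripke countermodel: worlds u0, u1; order generated by u0 <= u1; atoms true at each world — u0:{}; u1:{b}.
u0 ||-/- ~~b -> b: already at u0 itself, u0 ||- ~~b but u0 ||-/- b.
u0 lacks atom b, so u0 ||-/- b.
So the root u0 does not force the formula.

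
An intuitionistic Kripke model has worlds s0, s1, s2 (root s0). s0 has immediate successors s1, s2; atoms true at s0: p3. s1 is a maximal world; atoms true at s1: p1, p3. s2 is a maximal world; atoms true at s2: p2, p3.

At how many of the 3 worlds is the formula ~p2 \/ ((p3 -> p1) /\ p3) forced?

s0: does not force it — s0 ||-/- ~p2 \/ ((p3 -> p1) /\ p3): neither disjunct is forced at s0.
s1: forces it.
s2: does not force it — s2 ||-/- ~p2 \/ ((p3 -> p1) /\ p3): neither disjunct is forced at s2.
Worlds forcing the formula: {s1}.

1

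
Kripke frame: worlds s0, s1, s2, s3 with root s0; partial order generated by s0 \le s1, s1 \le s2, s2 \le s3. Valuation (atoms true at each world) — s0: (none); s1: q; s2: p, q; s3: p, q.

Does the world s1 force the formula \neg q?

s1 \nVdash \neg q since s1 is accessible from s1 and s1 \Vdash q.

No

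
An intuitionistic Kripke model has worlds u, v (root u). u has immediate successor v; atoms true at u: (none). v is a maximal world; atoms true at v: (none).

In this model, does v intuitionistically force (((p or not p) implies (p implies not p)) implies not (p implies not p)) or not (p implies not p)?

v does not force (((p or not p) implies (p implies not p)) implies not (p implies not p)) or not (p implies not p): neither disjunct is forced at v.
v does not force ((p or not p) implies (p implies not p)) implies not (p implies not p): already at v itself, v forces (p or not p) implies (p implies not p) but v does not force not (p implies not p).
v does not force not (p implies not p) since v is accessible from v and v forces p implies not p.
v forces p implies not p vacuously: no world accessible from v forces the antecedent p.

No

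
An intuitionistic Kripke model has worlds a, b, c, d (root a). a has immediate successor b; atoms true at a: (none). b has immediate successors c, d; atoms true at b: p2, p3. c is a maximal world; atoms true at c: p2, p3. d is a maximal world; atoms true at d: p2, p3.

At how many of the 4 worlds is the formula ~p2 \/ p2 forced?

a: does not force it — a ||-/- ~p2 \/ p2: neither disjunct is forced at a.
b: forces it.
c: forces it.
d: forces it.
Worlds forcing the formula: {b, c, d}.

3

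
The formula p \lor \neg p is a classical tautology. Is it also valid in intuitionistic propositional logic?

No

This is the law of excluded middle, which is not intuitionistically valid.
A Kripke countermodel: worlds w0, w1; order generated by w0 \le w1; atoms true at each world — w0:{}; w1:{p}.
w0 \nVdash p \lor \neg p: neither disjunct is forced at w0.
w0 lacks atom p, so w0 \nVdash p.
So the root w0 does not force the formula.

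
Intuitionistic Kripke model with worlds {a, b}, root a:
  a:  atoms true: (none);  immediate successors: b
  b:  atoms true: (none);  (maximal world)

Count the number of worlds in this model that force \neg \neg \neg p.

2

a: forces it.
b: forces it.
Worlds forcing the formula: {a, b}.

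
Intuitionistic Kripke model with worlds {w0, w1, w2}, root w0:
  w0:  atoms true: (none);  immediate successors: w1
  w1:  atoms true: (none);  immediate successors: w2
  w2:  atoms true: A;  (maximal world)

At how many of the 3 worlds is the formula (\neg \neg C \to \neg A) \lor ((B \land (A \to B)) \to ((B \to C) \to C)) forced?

w0: forces it.
w1: forces it.
w2: forces it.
Worlds forcing the formula: {w0, w1, w2}.

3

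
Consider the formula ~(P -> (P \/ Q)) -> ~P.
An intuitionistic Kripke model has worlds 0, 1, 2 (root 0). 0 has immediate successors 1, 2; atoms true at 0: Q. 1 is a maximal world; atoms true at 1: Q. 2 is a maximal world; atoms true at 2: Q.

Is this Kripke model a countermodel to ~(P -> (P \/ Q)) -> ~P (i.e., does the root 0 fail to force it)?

No

0 ||- ~(P -> (P \/ Q)) -> ~P vacuously: no world accessible from 0 forces the antecedent ~(P -> (P \/ Q)).
So the root 0 forces ~(P -> (P \/ Q)) -> ~P; the model is not a countermodel.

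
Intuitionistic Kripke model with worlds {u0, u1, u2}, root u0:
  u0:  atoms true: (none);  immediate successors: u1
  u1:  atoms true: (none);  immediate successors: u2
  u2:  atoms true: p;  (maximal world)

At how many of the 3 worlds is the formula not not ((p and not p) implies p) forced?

u0: forces it.
u1: forces it.
u2: forces it.
Worlds forcing the formula: {u0, u1, u2}.

3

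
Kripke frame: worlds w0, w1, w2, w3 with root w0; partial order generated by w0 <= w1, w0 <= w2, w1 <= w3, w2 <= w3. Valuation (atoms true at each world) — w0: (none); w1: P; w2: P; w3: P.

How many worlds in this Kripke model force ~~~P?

w0: does not force it — w0 ||-/- ~~~P since w0 is accessible from w0 and w0 ||- ~~P.
w1: does not force it — w1 ||-/- ~~~P since w1 is accessible from w1 and w1 ||- ~~P.
w2: does not force it.
w3: does not force it.
Worlds forcing the formula: { }.

0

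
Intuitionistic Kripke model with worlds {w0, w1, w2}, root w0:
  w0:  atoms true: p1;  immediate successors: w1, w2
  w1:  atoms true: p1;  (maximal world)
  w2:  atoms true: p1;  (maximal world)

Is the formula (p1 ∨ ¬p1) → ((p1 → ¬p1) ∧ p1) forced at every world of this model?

No

Not every world: w0 ⊮ (p1 ∨ ¬p1) → ((p1 → ¬p1) ∧ p1).
w0 ⊮ (p1 ∨ ¬p1) → ((p1 → ¬p1) ∧ p1): already at w0 itself, w0 ⊩ p1 ∨ ¬p1 but w0 ⊮ (p1 → ¬p1) ∧ p1.
w0 ⊮ (p1 → ¬p1) ∧ p1 since w0 fails p1 → ¬p1.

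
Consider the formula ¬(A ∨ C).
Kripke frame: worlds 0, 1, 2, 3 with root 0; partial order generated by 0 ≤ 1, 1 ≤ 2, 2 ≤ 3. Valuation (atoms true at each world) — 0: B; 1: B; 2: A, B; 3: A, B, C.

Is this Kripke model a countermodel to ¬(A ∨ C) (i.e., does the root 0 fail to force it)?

Yes

0 ⊮ ¬(A ∨ C) since 2 is accessible from 0 and 2 ⊩ A ∨ C.
2 ⊩ A ∨ C via the disjunct A.
So the root 0 does not force ¬(A ∨ C); the model is a countermodel.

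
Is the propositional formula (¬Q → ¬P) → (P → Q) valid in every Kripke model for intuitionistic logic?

This is the converse of contraposition, which is not intuitionistically valid.
A Kripke countermodel: worlds w0, w1; order generated by w0 ≤ w1; atoms true at each world — w0:{P}; w1:{P,Q}.
w0 ⊮ (¬Q → ¬P) → (P → Q): already at w0 itself, w0 ⊩ ¬Q → ¬P but w0 ⊮ P → Q.
w0 ⊮ P → Q: already at w0 itself, w0 ⊩ P but w0 ⊮ Q.
w0 lacks atom Q, so w0 ⊮ Q.
So the root w0 does not force the formula.

No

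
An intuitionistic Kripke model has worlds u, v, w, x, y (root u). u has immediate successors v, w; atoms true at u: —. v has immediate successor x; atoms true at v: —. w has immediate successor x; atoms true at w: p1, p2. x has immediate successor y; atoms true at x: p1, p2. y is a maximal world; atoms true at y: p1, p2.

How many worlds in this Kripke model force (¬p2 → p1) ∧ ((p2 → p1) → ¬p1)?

0

u: does not force it — u ⊮ (¬p2 → p1) ∧ ((p2 → p1) → ¬p1) since u fails (p2 → p1) → ¬p1.
v: does not force it — v ⊮ (¬p2 → p1) ∧ ((p2 → p1) → ¬p1) since v fails (p2 → p1) → ¬p1.
w: does not force it.
x: does not force it.
y: does not force it.
Worlds forcing the formula: { }.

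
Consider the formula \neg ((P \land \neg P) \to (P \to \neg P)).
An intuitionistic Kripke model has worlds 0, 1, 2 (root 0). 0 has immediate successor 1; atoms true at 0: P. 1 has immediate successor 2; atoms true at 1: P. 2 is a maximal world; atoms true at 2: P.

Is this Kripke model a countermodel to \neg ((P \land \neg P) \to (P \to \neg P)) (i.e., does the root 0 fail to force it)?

Yes

0 \nVdash \neg ((P \land \neg P) \to (P \to \neg P)) since 0 is accessible from 0 and 0 \Vdash (P \land \neg P) \to (P \to \neg P).
0 \Vdash (P \land \neg P) \to (P \to \neg P) vacuously: no world accessible from 0 forces the antecedent P \land \neg P.
So the root 0 does not force \neg ((P \land \neg P) \to (P \to \neg P)); the model is a countermodel.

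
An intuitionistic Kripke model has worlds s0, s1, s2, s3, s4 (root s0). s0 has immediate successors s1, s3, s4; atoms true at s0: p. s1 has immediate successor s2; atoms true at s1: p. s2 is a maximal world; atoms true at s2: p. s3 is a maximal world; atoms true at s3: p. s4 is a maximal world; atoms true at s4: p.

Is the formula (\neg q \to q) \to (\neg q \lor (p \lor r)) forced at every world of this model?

Yes

s0 \Vdash (\neg q \to q) \to (\neg q \lor (p \lor r)) vacuously: no world accessible from s0 forces the antecedent \neg q \to q.
Since the root s0 forces (\neg q \to q) \to (\neg q \lor (p \lor r)) and forcing is persistent (monotone upward), every world forces it.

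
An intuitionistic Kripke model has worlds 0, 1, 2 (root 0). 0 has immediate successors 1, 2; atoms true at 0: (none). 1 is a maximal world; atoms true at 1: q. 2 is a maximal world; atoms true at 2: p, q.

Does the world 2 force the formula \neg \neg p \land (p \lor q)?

Yes

2 \Vdash \neg \neg p \land (p \lor q) since 2 forces both conjuncts.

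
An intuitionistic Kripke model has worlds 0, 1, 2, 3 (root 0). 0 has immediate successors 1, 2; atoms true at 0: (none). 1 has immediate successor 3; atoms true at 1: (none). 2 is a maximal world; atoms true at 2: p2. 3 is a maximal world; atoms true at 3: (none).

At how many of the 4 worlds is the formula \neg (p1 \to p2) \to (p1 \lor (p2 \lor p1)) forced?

4

0: forces it.
1: forces it.
2: forces it.
3: forces it.
Worlds forcing the formula: {0, 1, 2, 3}.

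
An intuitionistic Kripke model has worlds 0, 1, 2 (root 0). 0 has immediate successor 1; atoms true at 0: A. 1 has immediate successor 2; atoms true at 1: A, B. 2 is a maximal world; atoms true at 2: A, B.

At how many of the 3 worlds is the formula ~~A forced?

0: forces it.
1: forces it.
2: forces it.
Worlds forcing the formula: {0, 1, 2}.

3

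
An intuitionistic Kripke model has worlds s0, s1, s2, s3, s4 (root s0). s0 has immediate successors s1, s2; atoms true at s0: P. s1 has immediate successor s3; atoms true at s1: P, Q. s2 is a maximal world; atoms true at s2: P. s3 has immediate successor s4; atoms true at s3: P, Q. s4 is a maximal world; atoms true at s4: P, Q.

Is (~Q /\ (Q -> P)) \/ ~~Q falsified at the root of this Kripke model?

s0 ||-/- (~Q /\ (Q -> P)) \/ ~~Q: neither disjunct is forced at s0.
s0 ||-/- ~Q /\ (Q -> P) since s0 fails ~Q.
So the root s0 does not force (~Q /\ (Q -> P)) \/ ~~Q; the model is a countermodel.

Yes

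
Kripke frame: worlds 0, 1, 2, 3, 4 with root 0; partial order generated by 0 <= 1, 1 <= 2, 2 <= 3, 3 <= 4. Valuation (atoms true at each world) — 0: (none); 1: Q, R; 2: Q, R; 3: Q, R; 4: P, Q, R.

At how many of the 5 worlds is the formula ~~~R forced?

0

0: does not force it — 0 ||-/- ~~~R since 0 is accessible from 0 and 0 ||- ~~R.
1: does not force it — 1 ||-/- ~~~R since 1 is accessible from 1 and 1 ||- ~~R.
2: does not force it.
3: does not force it.
4: does not force it.
Worlds forcing the formula: { }.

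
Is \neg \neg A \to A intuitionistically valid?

No

This is double-negation elimination, which is not intuitionistically valid.
A Kripke countermodel: worlds s0, s1; order generated by s0 \le s1; atoms true at each world — s0:{}; s1:{A}.
s0 \nVdash \neg \neg A \to A: already at s0 itself, s0 \Vdash \neg \neg A but s0 \nVdash A.
s0 lacks atom A, so s0 \nVdash A.
So the root s0 does not force the formula.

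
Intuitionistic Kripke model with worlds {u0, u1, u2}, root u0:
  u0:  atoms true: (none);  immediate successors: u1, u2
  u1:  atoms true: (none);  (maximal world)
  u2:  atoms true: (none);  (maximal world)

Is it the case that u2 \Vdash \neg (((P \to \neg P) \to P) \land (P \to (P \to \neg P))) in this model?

u2 \Vdash \neg (((P \to \neg P) \to P) \land (P \to (P \to \neg P))): no world accessible from u2 forces ((P \to \neg P) \to P) \land (P \to (P \to \neg P)).

Yes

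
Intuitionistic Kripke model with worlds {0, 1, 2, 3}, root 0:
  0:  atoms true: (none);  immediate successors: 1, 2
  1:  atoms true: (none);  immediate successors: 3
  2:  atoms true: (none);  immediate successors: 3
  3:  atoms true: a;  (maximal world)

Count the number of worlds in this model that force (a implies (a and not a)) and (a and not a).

0: does not force it — 0 does not force (a implies (a and not a)) and (a and not a) since 0 fails a implies (a and not a).
1: does not force it — 1 does not force (a implies (a and not a)) and (a and not a) since 1 fails a implies (a and not a).
2: does not force it.
3: does not force it.
Worlds forcing the formula: { }.

0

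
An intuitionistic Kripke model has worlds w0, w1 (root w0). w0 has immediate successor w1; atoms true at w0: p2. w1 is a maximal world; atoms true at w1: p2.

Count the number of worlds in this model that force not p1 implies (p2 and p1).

0

w0: does not force it — w0 does not force not p1 implies (p2 and p1): already at w0 itself, w0 forces not p1 but w0 does not force p2 and p1.
w1: does not force it — w1 does not force not p1 implies (p2 and p1): already at w1 itself, w1 forces not p1 but w1 does not force p2 and p1.
Worlds forcing the formula: { }.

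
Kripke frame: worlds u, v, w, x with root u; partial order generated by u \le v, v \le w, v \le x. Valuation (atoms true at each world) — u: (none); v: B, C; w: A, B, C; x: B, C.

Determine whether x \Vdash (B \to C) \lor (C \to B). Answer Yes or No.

Yes

x \Vdash (B \to C) \lor (C \to B) via the disjunct B \to C.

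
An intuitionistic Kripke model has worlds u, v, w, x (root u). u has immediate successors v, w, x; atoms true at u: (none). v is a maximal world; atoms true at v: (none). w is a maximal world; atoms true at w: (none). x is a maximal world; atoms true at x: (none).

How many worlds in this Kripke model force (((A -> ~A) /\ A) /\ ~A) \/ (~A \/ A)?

4

u: forces it.
v: forces it.
w: forces it.
x: forces it.
Worlds forcing the formula: {u, v, w, x}.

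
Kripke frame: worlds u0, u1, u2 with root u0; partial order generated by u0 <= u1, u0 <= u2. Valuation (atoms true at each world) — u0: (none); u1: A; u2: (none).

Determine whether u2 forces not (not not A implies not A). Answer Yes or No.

u2 does not force not (not not A implies not A) since u2 is accessible from u2 and u2 forces not not A implies not A.
u2 forces not not A implies not A vacuously: no world accessible from u2 forces the antecedent not not A.

No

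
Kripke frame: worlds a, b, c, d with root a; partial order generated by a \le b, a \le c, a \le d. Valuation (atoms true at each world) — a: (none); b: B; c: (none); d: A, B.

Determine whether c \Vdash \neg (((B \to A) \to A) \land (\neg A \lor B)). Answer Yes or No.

Yes

c \Vdash \neg (((B \to A) \to A) \land (\neg A \lor B)): no world accessible from c forces ((B \to A) \to A) \land (\neg A \lor B).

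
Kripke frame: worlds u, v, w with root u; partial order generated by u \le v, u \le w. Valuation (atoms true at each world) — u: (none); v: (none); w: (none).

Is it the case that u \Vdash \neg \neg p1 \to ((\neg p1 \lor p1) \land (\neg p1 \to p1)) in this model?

Yes

u \Vdash \neg \neg p1 \to ((\neg p1 \lor p1) \land (\neg p1 \to p1)) vacuously: no world accessible from u forces the antecedent \neg \neg p1.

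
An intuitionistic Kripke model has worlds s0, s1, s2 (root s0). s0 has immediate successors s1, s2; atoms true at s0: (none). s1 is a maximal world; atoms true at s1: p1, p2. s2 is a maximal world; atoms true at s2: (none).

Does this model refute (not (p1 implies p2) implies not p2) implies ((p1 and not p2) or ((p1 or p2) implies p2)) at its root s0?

No

s0 forces (not (p1 implies p2) implies not p2) implies ((p1 and not p2) or ((p1 or p2) implies p2)): every world accessible from s0 that forces not (p1 implies p2) implies not p2 (namely s0, s1, s2) also forces (p1 and not p2) or ((p1 or p2) implies p2).
So the root s0 forces (not (p1 implies p2) implies not p2) implies ((p1 and not p2) or ((p1 or p2) implies p2)); the model is not a countermodel.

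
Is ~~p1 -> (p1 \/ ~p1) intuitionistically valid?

No

This is a variant of double-negation elimination (deriving excluded middle from double negation), which is not intuitionistically valid.
A Kripke countermodel: worlds a, b; order generated by a <= b; atoms true at each world — a:{}; b:{p1}.
a ||-/- ~~p1 -> (p1 \/ ~p1): already at a itself, a ||- ~~p1 but a ||-/- p1 \/ ~p1.
a ||-/- p1 \/ ~p1: neither disjunct is forced at a.
a lacks atom p1, so a ||-/- p1.
So the root a does not force the formula.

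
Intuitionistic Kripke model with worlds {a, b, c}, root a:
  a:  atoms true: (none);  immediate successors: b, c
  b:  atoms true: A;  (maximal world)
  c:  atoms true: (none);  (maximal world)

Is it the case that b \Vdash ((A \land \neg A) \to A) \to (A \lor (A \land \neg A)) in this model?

b \Vdash ((A \land \neg A) \to A) \to (A \lor (A \land \neg A)): every world accessible from b that forces (A \land \neg A) \to A (namely b) also forces A \lor (A \land \neg A).

Yes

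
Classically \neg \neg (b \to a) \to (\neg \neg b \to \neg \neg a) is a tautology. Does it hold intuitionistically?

Yes

This is the distribution of double negation over implication, which is intuitionistically derivable.
Assume \neg \neg (b \to a) and \neg \neg b; suppose \neg a. Then b \to a would give \neg b (by contraposition), contradicting \neg \neg b; so \neg (b \to a), contradicting \neg \neg (b \to a). Hence \neg \neg a.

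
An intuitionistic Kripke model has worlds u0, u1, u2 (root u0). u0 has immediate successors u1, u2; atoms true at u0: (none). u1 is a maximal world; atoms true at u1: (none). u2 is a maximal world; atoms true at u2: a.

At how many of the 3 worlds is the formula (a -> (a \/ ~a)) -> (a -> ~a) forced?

u0: does not force it — u0 ||-/- (a -> (a \/ ~a)) -> (a -> ~a): already at u0 itself, u0 ||- a -> (a \/ ~a) but u0 ||-/- a -> ~a.
u1: forces it.
u2: does not force it — u2 ||-/- (a -> (a \/ ~a)) -> (a -> ~a): already at u2 itself, u2 ||- a -> (a \/ ~a) but u2 ||-/- a -> ~a.
Worlds forcing the formula: {u1}.

1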